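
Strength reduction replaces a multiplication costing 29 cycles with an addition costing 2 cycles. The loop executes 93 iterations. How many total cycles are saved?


Per-iteration saving = 29 - 2 = 27
Total saved = 93 * 27 = 2511

2511


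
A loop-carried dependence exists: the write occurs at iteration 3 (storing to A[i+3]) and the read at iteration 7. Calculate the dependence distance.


Distance = read iteration - write iteration
= 7 - 3 = 4

4


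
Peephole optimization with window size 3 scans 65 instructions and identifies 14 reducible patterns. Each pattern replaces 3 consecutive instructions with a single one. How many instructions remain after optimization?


Each match removes 2 instructions.
Total removed = 14 * 2 = 28
Remaining = 65 - 28 = 37

37


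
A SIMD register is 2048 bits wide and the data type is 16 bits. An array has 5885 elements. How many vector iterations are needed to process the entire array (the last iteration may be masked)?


Width = 2048 / 16 = 128 elements per vector op
Iterations = ceil(5885 / 128) = 46

46


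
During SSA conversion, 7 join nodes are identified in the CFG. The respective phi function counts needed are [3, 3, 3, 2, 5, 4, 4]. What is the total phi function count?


Total phi functions = sum of phi functions at each join node
= 3 + 3 + 3 + 2 + 5 + 4 + 4 = 24

24


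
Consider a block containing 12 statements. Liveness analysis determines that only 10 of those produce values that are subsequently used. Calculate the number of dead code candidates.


Dead code = total statements - live definitions
= 12 - 10 = 2

2


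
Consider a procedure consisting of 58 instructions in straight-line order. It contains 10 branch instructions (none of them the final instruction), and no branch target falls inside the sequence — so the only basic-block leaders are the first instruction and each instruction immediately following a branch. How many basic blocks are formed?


With no in-sequence branch targets, the leaders are the first instruction plus the instruction after each branch.
Number of basic blocks = branches + 1
= 10 + 1 = 11

11


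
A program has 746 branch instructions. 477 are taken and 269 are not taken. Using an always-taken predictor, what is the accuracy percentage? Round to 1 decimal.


Predictor: always-taken
Correct predictions = 477
Accuracy = 477 / 746 * 100 = 63.9%

63.9


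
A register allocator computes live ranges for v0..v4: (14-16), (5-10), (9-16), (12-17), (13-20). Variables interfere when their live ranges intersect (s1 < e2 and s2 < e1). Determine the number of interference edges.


Check all pairs for overlapping intervals.
Two intervals (s1,e1) and (s2,e2) overlap if s1 < e2 and s2 < e1.
v0 (14-16) vs v1..v4: overlaps v2, v3, v4 -> 3
v1 (5-10) vs v2..v4: overlaps v2 -> 1
v2 (9-16) vs v3..v4: overlaps v3, v4 -> 2
v3 (12-17) vs v4: overlaps v4 -> 1
Total overlapping pairs = 3 + 1 + 2 + 1 = 7

7


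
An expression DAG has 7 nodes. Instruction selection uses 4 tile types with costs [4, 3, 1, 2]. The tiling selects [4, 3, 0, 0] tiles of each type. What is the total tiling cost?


Total cost = sum(count_i * cost_i)
= 4*4 + 3*3 + 0*1 + 0*2
= 25

25


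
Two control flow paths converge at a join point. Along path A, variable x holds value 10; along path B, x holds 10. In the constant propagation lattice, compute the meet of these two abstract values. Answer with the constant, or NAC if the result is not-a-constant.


Meet operation: if both paths give the same constant, result is that constant; if they differ, result is NAC (not-a-constant).
Path A: 10, Path B: 10 -> equal
Result: constant -> 10

10


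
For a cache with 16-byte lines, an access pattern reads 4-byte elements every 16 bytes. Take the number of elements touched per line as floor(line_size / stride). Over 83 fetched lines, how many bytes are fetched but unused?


Elements per line = floor(16 / 16) = 1
Bytes used per line = 1 * 4 = 4
Wasted per line = 16 - 4 = 12
Total wasted = 12 * 83 = 996

996


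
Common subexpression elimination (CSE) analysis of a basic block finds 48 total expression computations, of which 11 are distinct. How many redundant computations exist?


CSE count = total expressions - unique expressions
= 48 - 11 = 37

37


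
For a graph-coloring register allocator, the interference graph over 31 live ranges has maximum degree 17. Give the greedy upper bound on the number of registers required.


Greedy coloring never needs more than (max_degree + 1) colors: when coloring a vertex, at most max_degree neighbors are already colored.
Upper bound = 17 + 1 = 18

18


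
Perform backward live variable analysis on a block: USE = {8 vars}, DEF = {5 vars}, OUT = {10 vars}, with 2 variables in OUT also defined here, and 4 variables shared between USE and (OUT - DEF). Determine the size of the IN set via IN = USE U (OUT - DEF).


OUT - DEF: 10 - 2 = 8
|IN| = |USE| + |OUT - DEF| - |USE ∩ (OUT - DEF)| = 8 + 8 - 4 = 12

12


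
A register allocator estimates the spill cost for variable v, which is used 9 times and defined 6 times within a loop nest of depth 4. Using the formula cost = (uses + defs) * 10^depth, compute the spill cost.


uses + defs = 9 + 6 = 15
10^4 = 10000
Spill cost = 15 * 10000 = 150000

150000


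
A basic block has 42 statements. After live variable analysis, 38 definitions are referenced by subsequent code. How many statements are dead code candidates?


Dead code = total statements - live definitions
= 42 - 38 = 4

4


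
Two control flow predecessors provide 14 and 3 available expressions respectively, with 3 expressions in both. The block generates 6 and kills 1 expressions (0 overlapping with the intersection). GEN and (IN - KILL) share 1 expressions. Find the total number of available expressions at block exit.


IN = intersection of predecessors = 3
IN - KILL = 3 - 0 = 3
|OUT| = |GEN| + |IN - KILL| - |GEN ∩ (IN - KILL)| = 6 + 3 - 1 = 8

8


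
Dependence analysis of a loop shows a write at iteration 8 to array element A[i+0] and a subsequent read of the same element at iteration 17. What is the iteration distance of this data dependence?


Distance = read iteration - write iteration
= 17 - 8 = 9

9


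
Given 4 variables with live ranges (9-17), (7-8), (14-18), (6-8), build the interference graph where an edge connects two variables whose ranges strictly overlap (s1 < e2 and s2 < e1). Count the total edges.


Check all pairs for overlapping intervals.
Two intervals (s1,e1) and (s2,e2) overlap if s1 < e2 and s2 < e1.
v0 (9-17) vs v1..v3: overlaps v2 -> 1
v1 (7-8) vs v2..v3: overlaps v3 -> 1
v2 (14-18) vs v3: overlaps none -> 0
Total overlapping pairs = 1 + 1 + 0 = 2

2


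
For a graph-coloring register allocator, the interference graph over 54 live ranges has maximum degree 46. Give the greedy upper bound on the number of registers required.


Greedy coloring never needs more than (max_degree + 1) colors: when coloring a vertex, at most max_degree neighbors are already colored.
Upper bound = 46 + 1 = 47

47


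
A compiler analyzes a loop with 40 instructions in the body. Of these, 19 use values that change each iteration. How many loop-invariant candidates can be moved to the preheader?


Invariant candidates = total - loop-dependent
= 40 - 19 = 21

21


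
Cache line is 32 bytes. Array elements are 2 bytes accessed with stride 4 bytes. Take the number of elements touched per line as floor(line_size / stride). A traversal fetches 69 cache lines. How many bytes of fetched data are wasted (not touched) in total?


Elements per line = floor(32 / 4) = 8
Bytes used per line = 8 * 2 = 16
Wasted per line = 32 - 16 = 16
Total wasted = 16 * 69 = 1104

1104


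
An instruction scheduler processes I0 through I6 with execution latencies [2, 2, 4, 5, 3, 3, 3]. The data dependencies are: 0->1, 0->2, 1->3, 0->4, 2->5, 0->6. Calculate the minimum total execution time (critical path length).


Compute longest path through dependency graph: dist(Ik) = max over predecessors of dist + latency(Ik).
dist(I0) = latency 2 = 2
dist(I1) = dist(I0) + 2 = 2 + 2 = 4
dist(I2) = dist(I0) + 4 = 2 + 4 = 6
dist(I3) = dist(I1) + 5 = 4 + 5 = 9
dist(I4) = dist(I0) + 3 = 2 + 3 = 5
dist(I5) = dist(I2) + 3 = 6 + 3 = 9
dist(I6) = dist(I0) + 3 = 2 + 3 = 5
Critical path = max dist = 9

9


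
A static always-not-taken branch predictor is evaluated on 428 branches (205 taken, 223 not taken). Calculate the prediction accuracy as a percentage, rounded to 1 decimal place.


Predictor: always-not-taken
Correct predictions = 223
Accuracy = 223 / 428 * 100 = 52.1%

52.1


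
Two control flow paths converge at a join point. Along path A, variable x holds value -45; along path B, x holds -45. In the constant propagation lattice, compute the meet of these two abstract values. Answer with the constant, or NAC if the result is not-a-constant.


Meet operation: if both paths give the same constant, result is that constant; if they differ, result is NAC (not-a-constant).
Path A: -45, Path B: -45 -> equal
Result: constant -> -45

-45


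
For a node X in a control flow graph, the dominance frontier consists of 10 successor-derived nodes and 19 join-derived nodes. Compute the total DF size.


DF(X) = direct successor contributions + join point contributions
= 10 + 19 = 29

29


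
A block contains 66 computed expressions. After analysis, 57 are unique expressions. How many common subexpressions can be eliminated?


CSE count = total expressions - unique expressions
= 66 - 57 = 9

9


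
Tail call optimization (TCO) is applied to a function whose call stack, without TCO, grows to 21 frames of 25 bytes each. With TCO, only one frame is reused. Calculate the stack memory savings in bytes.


Without TCO: 21 * 25 = 525 bytes
With TCO: reuse 1 frame = 25 bytes
Savings = 525 - 25 = 500

500


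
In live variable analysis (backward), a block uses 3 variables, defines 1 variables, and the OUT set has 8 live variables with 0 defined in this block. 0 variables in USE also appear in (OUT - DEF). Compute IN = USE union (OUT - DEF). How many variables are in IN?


OUT - DEF: 8 - 0 = 8
|IN| = |USE| + |OUT - DEF| - |USE ∩ (OUT - DEF)| = 3 + 8 - 0 = 11

11


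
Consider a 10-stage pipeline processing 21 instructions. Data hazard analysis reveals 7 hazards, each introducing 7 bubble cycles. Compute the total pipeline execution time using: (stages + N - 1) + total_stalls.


Base cycles = 10 + 21 - 1 = 30
Total stalls = 7 * 7 = 49
Total = 30 + 49 = 79

79


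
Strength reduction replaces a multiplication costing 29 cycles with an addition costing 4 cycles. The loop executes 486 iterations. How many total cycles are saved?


Per-iteration saving = 29 - 4 = 25
Total saved = 486 * 25 = 12150

12150


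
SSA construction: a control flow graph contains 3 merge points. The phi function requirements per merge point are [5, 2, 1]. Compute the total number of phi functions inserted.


Total phi functions = sum of phi functions at each join node
= 5 + 2 + 1 = 8

8


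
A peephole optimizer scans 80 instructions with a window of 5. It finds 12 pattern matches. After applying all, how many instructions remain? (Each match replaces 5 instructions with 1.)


Each match removes 4 instructions.
Total removed = 12 * 4 = 48
Remaining = 80 - 48 = 32

32


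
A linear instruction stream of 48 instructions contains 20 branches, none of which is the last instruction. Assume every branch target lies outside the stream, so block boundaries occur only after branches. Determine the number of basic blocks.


With no in-sequence branch targets, the leaders are the first instruction plus the instruction after each branch.
Number of basic blocks = branches + 1
= 20 + 1 = 21

21


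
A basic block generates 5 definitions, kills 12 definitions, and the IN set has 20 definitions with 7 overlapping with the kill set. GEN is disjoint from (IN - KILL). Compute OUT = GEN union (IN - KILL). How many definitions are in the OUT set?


IN - KILL: 20 - 7 = 13 surviving definitions
OUT = GEN + surviving = 5 + 13 = 18

18


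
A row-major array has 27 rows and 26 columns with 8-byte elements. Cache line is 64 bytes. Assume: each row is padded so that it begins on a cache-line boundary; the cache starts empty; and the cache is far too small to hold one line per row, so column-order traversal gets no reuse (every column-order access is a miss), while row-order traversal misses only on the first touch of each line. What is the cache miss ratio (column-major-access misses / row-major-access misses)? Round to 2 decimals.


Each row occupies 26 * 8 = 208 bytes and starts on a line boundary, so it spans ceil(208 / 64) = 4 cache lines.
Row-major traversal misses (one per line touched): 27 * ceil(26 * 8 / 64) = 108
Column-major traversal misses (no reuse, every access misses): 27 * 26 = 702
Ratio = 702 / 108 = 6.5

6.5


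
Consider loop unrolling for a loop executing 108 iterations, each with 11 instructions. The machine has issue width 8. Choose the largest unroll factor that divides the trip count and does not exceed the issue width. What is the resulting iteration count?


Largest divisor of 108 <= 8 is 6
New iterations = 108 / 6 = 18

18


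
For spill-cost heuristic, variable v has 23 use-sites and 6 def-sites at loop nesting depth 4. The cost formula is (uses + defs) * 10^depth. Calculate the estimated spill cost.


uses + defs = 23 + 6 = 29
10^4 = 10000
Spill cost = 29 * 10000 = 290000

290000


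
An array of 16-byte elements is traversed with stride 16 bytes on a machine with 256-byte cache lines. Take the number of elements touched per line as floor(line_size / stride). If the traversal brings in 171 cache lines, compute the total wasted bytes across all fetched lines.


Elements per line = floor(256 / 16) = 16
Bytes used per line = 16 * 16 = 256
Wasted per line = 256 - 256 = 0
Total wasted = 0 * 171 = 0

0


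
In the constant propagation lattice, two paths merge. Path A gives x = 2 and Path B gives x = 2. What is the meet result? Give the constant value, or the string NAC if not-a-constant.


Meet operation: if both paths give the same constant, result is that constant; if they differ, result is NAC (not-a-constant).
Path A: 2, Path B: 2 -> equal
Result: constant -> 2

2


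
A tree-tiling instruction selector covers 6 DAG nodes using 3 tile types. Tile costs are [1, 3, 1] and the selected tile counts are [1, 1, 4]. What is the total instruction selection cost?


Total cost = sum(count_i * cost_i)
= 1*1 + 1*3 + 4*1
= 8

8


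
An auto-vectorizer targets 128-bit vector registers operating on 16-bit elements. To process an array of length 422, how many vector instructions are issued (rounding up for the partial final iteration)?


Width = 128 / 16 = 8 elements per vector op
Iterations = ceil(422 / 8) = 53

53


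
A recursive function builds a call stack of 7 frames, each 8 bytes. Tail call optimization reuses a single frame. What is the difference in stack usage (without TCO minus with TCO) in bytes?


Without TCO: 7 * 8 = 56 bytes
With TCO: reuse 1 frame = 8 bytes
Savings = 56 - 8 = 48

48


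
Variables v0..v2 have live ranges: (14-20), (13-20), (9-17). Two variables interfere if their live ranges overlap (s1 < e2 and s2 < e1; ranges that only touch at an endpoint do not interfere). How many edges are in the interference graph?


Check all pairs for overlapping intervals.
Two intervals (s1,e1) and (s2,e2) overlap if s1 < e2 and s2 < e1.
v0 (14-20) vs v1..v2: overlaps v1, v2 -> 2
v1 (13-20) vs v2: overlaps v2 -> 1
Total overlapping pairs = 2 + 1 = 3

3


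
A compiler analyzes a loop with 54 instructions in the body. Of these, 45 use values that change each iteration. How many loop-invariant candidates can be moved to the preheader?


Invariant candidates = total - loop-dependent
= 54 - 45 = 9

9


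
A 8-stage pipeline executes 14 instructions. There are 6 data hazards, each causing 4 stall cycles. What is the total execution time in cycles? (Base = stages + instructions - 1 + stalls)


Base cycles = 8 + 14 - 1 = 21
Total stalls = 6 * 4 = 24
Total = 21 + 24 = 45

45


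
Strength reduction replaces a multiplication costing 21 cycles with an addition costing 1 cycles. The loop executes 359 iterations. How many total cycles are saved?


Per-iteration saving = 21 - 1 = 20
Total saved = 359 * 20 = 7180

7180


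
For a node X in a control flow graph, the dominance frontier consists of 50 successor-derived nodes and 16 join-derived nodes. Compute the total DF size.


DF(X) = direct successor contributions + join point contributions
= 50 + 16 = 66

66


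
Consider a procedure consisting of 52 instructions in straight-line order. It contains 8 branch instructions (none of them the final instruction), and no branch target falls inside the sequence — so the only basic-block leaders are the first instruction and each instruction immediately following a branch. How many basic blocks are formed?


With no in-sequence branch targets, the leaders are the first instruction plus the instruction after each branch.
Number of basic blocks = branches + 1
= 8 + 1 = 9

9


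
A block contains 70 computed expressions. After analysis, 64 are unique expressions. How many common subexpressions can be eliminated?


CSE count = total expressions - unique expressions
= 70 - 64 = 6

6


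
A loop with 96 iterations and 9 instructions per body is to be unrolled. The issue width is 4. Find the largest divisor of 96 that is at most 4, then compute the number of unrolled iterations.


Largest divisor of 96 <= 4 is 4
New iterations = 96 / 4 = 24

24


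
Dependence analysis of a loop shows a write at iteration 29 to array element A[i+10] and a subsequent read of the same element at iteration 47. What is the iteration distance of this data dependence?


Distance = read iteration - write iteration
= 47 - 29 = 18

18


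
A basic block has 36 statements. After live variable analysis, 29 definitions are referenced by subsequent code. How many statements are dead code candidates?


Dead code = total statements - live definitions
= 36 - 29 = 7

7


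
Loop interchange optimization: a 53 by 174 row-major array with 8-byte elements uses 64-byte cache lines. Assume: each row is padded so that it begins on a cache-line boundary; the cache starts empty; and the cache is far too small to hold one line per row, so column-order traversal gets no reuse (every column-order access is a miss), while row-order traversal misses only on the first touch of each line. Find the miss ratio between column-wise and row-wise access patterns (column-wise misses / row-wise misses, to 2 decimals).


Each row occupies 174 * 8 = 1392 bytes and starts on a line boundary, so it spans ceil(1392 / 64) = 22 cache lines.
Row-major traversal misses (one per line touched): 53 * ceil(174 * 8 / 64) = 1166
Column-major traversal misses (no reuse, every access misses): 53 * 174 = 9222
Ratio = 9222 / 1166 = 7.91

7.91


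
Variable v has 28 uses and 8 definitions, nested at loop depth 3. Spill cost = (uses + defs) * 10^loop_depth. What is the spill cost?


uses + defs = 28 + 8 = 36
10^3 = 1000
Spill cost = 36 * 1000 = 36000

36000


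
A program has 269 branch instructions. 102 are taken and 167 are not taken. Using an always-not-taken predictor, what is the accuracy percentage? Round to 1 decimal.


Predictor: always-not-taken
Correct predictions = 167
Accuracy = 167 / 269 * 100 = 62.1%

62.1


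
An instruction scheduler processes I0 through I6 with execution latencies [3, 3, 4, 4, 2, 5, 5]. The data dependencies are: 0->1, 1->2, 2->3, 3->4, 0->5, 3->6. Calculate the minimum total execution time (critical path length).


Compute longest path through dependency graph: dist(Ik) = max over predecessors of dist + latency(Ik).
dist(I0) = latency 3 = 3
dist(I1) = dist(I0) + 3 = 3 + 3 = 6
dist(I2) = dist(I1) + 4 = 6 + 4 = 10
dist(I3) = dist(I2) + 4 = 10 + 4 = 14
dist(I4) = dist(I3) + 2 = 14 + 2 = 16
dist(I5) = dist(I0) + 5 = 3 + 5 = 8
dist(I6) = dist(I3) + 5 = 14 + 5 = 19
Critical path = max dist = 19

19


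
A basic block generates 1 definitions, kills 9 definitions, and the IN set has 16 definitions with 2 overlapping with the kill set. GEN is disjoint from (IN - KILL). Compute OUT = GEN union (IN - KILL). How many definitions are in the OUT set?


IN - KILL: 16 - 2 = 14 surviving definitions
OUT = GEN + surviving = 1 + 14 = 15

15


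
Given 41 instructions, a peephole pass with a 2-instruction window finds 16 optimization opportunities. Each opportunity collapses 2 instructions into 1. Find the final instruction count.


Each match removes 1 instructions.
Total removed = 16 * 1 = 16
Remaining = 41 - 16 = 25

25


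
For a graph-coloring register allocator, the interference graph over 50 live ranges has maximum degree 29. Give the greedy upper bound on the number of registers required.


Greedy coloring never needs more than (max_degree + 1) colors: when coloring a vertex, at most max_degree neighbors are already colored.
Upper bound = 29 + 1 = 30

30


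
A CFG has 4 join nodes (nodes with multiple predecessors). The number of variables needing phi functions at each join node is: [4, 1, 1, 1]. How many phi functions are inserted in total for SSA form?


Total phi functions = sum of phi functions at each join node
= 4 + 1 + 1 + 1 = 7

7


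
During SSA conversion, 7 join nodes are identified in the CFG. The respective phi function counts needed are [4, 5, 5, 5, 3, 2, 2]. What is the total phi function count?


Total phi functions = sum of phi functions at each join node
= 4 + 5 + 5 + 5 + 3 + 2 + 2 = 26

26


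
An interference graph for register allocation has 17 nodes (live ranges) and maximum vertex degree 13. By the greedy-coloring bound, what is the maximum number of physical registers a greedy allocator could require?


Greedy coloring never needs more than (max_degree + 1) colors: when coloring a vertex, at most max_degree neighbors are already colored.
Upper bound = 13 + 1 = 14

14


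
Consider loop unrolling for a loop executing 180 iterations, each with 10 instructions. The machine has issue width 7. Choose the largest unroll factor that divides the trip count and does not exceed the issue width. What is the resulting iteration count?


Largest divisor of 180 <= 7 is 6
New iterations = 180 / 6 = 30

30


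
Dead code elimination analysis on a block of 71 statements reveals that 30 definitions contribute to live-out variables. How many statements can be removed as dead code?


Dead code = total statements - live definitions
= 71 - 30 = 41

41


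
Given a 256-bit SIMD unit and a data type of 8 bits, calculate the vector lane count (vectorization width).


Width = SIMD bits / data type bits
= 256 / 8 = 32

32


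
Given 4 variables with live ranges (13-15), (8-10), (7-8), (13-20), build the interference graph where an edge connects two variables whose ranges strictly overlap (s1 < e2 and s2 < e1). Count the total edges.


Check all pairs for overlapping intervals.
Two intervals (s1,e1) and (s2,e2) overlap if s1 < e2 and s2 < e1.
v0 (13-15) vs v1..v3: overlaps v3 -> 1
v1 (8-10) vs v2..v3: overlaps none -> 0
v2 (7-8) vs v3: overlaps none -> 0
Total overlapping pairs = 1 + 0 + 0 = 1

1


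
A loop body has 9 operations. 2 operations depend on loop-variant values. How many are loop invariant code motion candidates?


Invariant candidates = total - loop-dependent
= 9 - 2 = 7

7


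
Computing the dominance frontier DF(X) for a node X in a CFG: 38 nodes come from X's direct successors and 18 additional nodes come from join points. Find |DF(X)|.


DF(X) = direct successor contributions + join point contributions
= 38 + 18 = 56

56


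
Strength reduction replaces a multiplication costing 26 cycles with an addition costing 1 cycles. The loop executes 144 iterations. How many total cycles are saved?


Per-iteration saving = 26 - 1 = 25
Total saved = 144 * 25 = 3600

3600


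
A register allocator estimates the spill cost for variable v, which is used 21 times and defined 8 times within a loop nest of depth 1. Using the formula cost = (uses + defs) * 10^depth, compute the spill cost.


uses + defs = 21 + 8 = 29
10^1 = 10
Spill cost = 29 * 10 = 290

290


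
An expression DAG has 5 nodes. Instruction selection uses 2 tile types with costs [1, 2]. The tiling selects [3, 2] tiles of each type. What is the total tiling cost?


Total cost = sum(count_i * cost_i)
= 3*1 + 2*2
= 7

7


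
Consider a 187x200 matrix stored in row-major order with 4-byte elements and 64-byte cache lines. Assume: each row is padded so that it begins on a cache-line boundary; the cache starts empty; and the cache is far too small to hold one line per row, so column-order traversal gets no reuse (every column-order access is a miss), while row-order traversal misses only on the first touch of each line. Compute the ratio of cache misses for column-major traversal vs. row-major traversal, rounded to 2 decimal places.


Each row occupies 200 * 4 = 800 bytes and starts on a line boundary, so it spans ceil(800 / 64) = 13 cache lines.
Row-major traversal misses (one per line touched): 187 * ceil(200 * 4 / 64) = 2431
Column-major traversal misses (no reuse, every access misses): 187 * 200 = 37400
Ratio = 37400 / 2431 = 15.38

15.38


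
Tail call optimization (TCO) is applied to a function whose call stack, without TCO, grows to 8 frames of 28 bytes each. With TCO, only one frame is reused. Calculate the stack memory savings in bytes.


Without TCO: 8 * 28 = 224 bytes
With TCO: reuse 1 frame = 28 bytes
Savings = 224 - 28 = 196

196


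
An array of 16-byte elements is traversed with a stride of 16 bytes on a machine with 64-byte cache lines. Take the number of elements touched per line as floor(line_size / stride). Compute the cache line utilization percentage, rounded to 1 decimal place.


Elements per cache line = floor(64 / 16) = 4
Bytes used = 4 * 16 = 64
Utilization = 64 / 64 * 100 = 100.0%

100.0


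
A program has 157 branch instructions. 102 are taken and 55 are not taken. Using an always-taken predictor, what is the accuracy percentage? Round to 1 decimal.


Predictor: always-taken
Correct predictions = 102
Accuracy = 102 / 157 * 100 = 65.0%

65.0


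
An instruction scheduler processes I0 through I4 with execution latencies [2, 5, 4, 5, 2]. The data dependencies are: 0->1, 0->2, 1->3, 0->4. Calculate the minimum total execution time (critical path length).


Compute longest path through dependency graph: dist(Ik) = max over predecessors of dist + latency(Ik).
dist(I0) = latency 2 = 2
dist(I1) = dist(I0) + 5 = 2 + 5 = 7
dist(I2) = dist(I0) + 4 = 2 + 4 = 6
dist(I3) = dist(I1) + 5 = 7 + 5 = 12
dist(I4) = dist(I0) + 2 = 2 + 2 = 4
Critical path = max dist = 12

12


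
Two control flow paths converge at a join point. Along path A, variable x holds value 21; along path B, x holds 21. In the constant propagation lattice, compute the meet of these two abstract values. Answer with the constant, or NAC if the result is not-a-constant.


Meet operation: if both paths give the same constant, result is that constant; if they differ, result is NAC (not-a-constant).
Path A: 21, Path B: 21 -> equal
Result: constant -> 21

21


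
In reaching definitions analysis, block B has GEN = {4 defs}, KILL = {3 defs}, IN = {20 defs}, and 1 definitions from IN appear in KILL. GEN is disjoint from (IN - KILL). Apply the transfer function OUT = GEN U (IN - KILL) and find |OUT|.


IN - KILL: 20 - 1 = 19 surviving definitions
OUT = GEN + surviving = 4 + 19 = 23

23


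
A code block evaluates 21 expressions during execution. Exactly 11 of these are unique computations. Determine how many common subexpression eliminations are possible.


CSE count = total expressions - unique expressions
= 21 - 11 = 10

10


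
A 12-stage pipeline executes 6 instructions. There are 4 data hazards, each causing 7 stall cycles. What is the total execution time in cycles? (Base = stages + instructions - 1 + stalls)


Base cycles = 12 + 6 - 1 = 17
Total stalls = 4 * 7 = 28
Total = 17 + 28 = 45

45


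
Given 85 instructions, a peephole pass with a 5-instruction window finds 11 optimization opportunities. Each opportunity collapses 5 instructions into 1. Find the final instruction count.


Each match removes 4 instructions.
Total removed = 11 * 4 = 44
Remaining = 85 - 44 = 41

41


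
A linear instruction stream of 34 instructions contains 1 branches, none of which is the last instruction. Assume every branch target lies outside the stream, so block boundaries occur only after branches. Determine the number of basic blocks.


With no in-sequence branch targets, the leaders are the first instruction plus the instruction after each branch.
Number of basic blocks = branches + 1
= 1 + 1 = 2

2


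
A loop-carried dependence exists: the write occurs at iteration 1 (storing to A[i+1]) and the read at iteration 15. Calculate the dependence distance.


Distance = read iteration - write iteration
= 15 - 1 = 14

14


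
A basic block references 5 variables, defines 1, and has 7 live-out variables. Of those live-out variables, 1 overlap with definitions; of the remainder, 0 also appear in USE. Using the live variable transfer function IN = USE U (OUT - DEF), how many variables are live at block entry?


OUT - DEF: 7 - 1 = 6
|IN| = |USE| + |OUT - DEF| - |USE ∩ (OUT - DEF)| = 5 + 6 - 0 = 11

11


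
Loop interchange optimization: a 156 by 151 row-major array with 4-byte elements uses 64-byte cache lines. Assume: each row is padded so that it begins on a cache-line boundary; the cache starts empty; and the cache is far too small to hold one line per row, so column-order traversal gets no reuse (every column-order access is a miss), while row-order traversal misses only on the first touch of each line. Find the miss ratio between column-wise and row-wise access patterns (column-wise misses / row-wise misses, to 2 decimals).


Each row occupies 151 * 4 = 604 bytes and starts on a line boundary, so it spans ceil(604 / 64) = 10 cache lines.
Row-major traversal misses (one per line touched): 156 * ceil(151 * 4 / 64) = 1560
Column-major traversal misses (no reuse, every access misses): 156 * 151 = 23556
Ratio = 23556 / 1560 = 15.1

15.1


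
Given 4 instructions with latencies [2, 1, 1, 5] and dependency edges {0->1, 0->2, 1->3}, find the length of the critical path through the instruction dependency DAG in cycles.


Compute longest path through dependency graph: dist(Ik) = max over predecessors of dist + latency(Ik).
dist(I0) = latency 2 = 2
dist(I1) = dist(I0) + 1 = 2 + 1 = 3
dist(I2) = dist(I0) + 1 = 2 + 1 = 3
dist(I3) = dist(I1) + 5 = 3 + 5 = 8
Critical path = max dist = 8

8


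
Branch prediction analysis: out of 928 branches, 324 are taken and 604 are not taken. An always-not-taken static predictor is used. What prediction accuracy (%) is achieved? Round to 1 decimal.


Predictor: always-not-taken
Correct predictions = 604
Accuracy = 604 / 928 * 100 = 65.1%

65.1


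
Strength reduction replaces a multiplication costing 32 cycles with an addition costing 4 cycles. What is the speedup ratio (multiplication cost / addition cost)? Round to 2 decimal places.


Ratio = mult_cost / add_cost = 32 / 4 = 8.0

8.0


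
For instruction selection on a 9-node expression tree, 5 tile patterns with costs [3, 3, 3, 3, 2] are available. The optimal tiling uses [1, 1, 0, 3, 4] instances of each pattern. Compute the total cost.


Total cost = sum(count_i * cost_i)
= 1*3 + 1*3 + 0*3 + 3*3 + 4*2
= 23

23


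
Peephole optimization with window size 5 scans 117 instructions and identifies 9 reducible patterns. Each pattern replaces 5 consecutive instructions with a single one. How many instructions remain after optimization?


Each match removes 4 instructions.
Total removed = 9 * 4 = 36
Remaining = 117 - 36 = 81

81


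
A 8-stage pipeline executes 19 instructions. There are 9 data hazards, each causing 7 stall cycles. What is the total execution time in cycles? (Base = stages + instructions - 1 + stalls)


Base cycles = 8 + 19 - 1 = 26
Total stalls = 9 * 7 = 63
Total = 26 + 63 = 89

89


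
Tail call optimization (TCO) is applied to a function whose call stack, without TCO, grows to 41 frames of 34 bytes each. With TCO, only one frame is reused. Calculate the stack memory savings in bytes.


Without TCO: 41 * 34 = 1394 bytes
With TCO: reuse 1 frame = 34 bytes
Savings = 1394 - 34 = 1360

1360


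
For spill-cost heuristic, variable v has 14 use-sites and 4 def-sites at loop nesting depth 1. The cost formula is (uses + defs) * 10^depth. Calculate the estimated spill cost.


uses + defs = 14 + 4 = 18
10^1 = 10
Spill cost = 18 * 10 = 180

180


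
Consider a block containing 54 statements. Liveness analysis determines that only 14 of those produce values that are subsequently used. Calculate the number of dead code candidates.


Dead code = total statements - live definitions
= 54 - 14 = 40

40


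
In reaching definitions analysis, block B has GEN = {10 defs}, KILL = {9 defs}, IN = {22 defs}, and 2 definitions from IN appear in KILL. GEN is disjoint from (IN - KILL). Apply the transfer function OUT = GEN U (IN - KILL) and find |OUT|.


IN - KILL: 22 - 2 = 20 surviving definitions
OUT = GEN + surviving = 10 + 20 = 30

30


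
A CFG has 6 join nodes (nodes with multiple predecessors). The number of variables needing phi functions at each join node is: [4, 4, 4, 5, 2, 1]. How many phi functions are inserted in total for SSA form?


Total phi functions = sum of phi functions at each join node
= 4 + 4 + 4 + 5 + 2 + 1 = 20

20


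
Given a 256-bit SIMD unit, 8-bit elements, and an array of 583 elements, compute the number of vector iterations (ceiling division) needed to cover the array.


Width = 256 / 8 = 32 elements per vector op
Iterations = ceil(583 / 32) = 19

19


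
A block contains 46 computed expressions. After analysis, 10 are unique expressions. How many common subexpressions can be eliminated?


CSE count = total expressions - unique expressions
= 46 - 10 = 36

36


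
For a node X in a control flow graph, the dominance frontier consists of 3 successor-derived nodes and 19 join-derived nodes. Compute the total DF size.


DF(X) = direct successor contributions + join point contributions
= 3 + 19 = 22

22


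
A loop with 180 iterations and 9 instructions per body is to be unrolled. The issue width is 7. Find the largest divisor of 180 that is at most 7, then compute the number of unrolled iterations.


Largest divisor of 180 <= 7 is 6
New iterations = 180 / 6 = 30

30


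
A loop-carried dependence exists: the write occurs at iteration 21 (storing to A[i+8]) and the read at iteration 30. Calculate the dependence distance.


Distance = read iteration - write iteration
= 30 - 21 = 9

9


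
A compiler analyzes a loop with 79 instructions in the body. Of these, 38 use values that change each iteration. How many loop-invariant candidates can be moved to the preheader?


Invariant candidates = total - loop-dependent
= 79 - 38 = 41

41


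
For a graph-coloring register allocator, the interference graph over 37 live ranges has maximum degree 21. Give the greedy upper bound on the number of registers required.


Greedy coloring never needs more than (max_degree + 1) colors: when coloring a vertex, at most max_degree neighbors are already colored.
Upper bound = 21 + 1 = 22

22


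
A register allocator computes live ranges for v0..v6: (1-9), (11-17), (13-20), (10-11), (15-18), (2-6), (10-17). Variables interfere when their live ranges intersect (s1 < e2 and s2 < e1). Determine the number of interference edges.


Check all pairs for overlapping intervals.
Two intervals (s1,e1) and (s2,e2) overlap if s1 < e2 and s2 < e1.
v0 (1-9) vs v1..v6: overlaps v5 -> 1
v1 (11-17) vs v2..v6: overlaps v2, v4, v6 -> 3
v2 (13-20) vs v3..v6: overlaps v4, v6 -> 2
v3 (10-11) vs v4..v6: overlaps v6 -> 1
v4 (15-18) vs v5..v6: overlaps v6 -> 1
v5 (2-6) vs v6: overlaps none -> 0
Total overlapping pairs = 1 + 3 + 2 + 1 + 1 + 0 = 8

8


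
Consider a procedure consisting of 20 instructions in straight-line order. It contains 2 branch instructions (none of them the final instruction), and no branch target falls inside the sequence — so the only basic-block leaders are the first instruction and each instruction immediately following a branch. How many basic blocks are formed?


With no in-sequence branch targets, the leaders are the first instruction plus the instruction after each branch.
Number of basic blocks = branches + 1
= 2 + 1 = 3

3


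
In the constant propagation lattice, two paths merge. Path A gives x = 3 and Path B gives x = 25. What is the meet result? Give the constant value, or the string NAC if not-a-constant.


Meet operation: if both paths give the same constant, result is that constant; if they differ, result is NAC (not-a-constant).
Path A: 3, Path B: 25 -> differ
Result: not-a-constant -> NAC

NAC


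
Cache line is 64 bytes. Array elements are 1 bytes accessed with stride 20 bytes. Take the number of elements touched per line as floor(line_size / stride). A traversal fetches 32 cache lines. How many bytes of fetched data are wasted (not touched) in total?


Elements per line = floor(64 / 20) = 3
Bytes used per line = 3 * 1 = 3
Wasted per line = 64 - 3 = 61
Total wasted = 61 * 32 = 1952

1952


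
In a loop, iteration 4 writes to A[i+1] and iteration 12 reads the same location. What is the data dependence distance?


Distance = read iteration - write iteration
= 12 - 4 = 8

8


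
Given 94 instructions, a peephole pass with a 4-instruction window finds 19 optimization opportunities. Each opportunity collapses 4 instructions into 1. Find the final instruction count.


Each match removes 3 instructions.
Total removed = 19 * 3 = 57
Remaining = 94 - 57 = 37

37


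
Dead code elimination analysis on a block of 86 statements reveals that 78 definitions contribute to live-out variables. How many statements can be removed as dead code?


Dead code = total statements - live definitions
= 86 - 78 = 8

8


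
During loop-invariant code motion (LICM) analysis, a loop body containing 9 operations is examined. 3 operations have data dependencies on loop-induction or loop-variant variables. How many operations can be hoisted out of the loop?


Invariant candidates = total - loop-dependent
= 9 - 3 = 6

6


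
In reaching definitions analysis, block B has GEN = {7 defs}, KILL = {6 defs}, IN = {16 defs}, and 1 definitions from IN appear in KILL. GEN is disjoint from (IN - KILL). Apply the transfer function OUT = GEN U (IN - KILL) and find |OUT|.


IN - KILL: 16 - 1 = 15 surviving definitions
OUT = GEN + surviving = 7 + 15 = 22

22


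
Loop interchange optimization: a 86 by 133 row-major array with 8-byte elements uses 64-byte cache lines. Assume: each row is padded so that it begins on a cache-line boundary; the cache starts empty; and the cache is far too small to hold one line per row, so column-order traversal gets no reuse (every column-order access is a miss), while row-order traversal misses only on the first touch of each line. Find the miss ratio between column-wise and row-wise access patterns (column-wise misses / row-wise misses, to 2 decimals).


Each row occupies 133 * 8 = 1064 bytes and starts on a line boundary, so it spans ceil(1064 / 64) = 17 cache lines.
Row-major traversal misses (one per line touched): 86 * ceil(133 * 8 / 64) = 1462
Column-major traversal misses (no reuse, every access misses): 86 * 133 = 11438
Ratio = 11438 / 1462 = 7.82

7.82


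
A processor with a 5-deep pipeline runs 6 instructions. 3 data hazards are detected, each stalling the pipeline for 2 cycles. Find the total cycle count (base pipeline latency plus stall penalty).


Base cycles = 5 + 6 - 1 = 10
Total stalls = 3 * 2 = 6
Total = 10 + 6 = 16

16
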